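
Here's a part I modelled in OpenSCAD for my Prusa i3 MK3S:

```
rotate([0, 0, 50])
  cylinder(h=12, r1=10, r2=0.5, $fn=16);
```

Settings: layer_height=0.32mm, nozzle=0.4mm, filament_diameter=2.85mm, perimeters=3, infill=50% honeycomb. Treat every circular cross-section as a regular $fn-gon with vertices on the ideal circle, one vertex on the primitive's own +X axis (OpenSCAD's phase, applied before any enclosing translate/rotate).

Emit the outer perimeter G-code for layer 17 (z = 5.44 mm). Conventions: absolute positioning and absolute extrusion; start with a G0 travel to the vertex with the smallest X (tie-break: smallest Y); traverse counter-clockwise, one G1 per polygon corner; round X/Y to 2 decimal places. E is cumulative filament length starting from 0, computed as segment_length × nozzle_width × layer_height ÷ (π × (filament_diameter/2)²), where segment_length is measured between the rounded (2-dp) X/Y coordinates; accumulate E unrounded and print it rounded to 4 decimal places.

G0 X-5.67 Y-0.50 Z5.44
G1 X-5.05 Y-2.63 E0.0445
G1 X-3.66 Y-4.36 E0.0890
G1 X-1.71 Y-5.43 E0.1337
G1 X0.50 Y-5.67 E0.1783
G1 X2.63 Y-5.05 E0.2228
G1 X4.36 Y-3.66 E0.2673
G1 X5.43 Y-1.71 E0.3119
G1 X5.67 Y0.50 E0.3565
G1 X5.05 Y2.63 E0.4011
G1 X3.66 Y4.36 E0.4456
G1 X1.71 Y5.43 E0.4902
G1 X-0.50 Y5.67 E0.5348
G1 X-2.63 Y5.05 E0.5793
G1 X-4.36 Y3.66 E0.6239
G1 X-5.43 Y1.71 E0.6685
G1 X-5.67 Y-0.50 E0.7131

At z = 5.44 mm: the cone (r1=10→r2=0.5) has section circumradius 5.693 here — a regular 16-gon; (rotated 50° about Z; rotation is an isometry so areas/perimeters/island counts are preserved). The outline is a single polygon with 16 vertices. Extrusion per mm of travel: 0.4 × 0.32 / (π × 1.425²) = 0.020065. Accumulating E over each segment gives final E = 0.7131.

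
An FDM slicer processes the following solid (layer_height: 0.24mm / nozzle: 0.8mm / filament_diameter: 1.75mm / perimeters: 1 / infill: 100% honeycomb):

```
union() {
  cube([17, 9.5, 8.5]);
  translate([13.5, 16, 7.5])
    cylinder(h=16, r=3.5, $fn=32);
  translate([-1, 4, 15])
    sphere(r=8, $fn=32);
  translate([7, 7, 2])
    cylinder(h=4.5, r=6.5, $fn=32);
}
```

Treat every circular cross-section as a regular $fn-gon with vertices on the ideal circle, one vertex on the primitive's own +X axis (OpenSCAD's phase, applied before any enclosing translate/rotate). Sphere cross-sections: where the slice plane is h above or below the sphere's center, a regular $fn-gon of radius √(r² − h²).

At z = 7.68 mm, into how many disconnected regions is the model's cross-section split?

At z = 7.68 mm: the cube is present — its section is the full 17×9.5 rectangle; the r=3.5 cylinder at (13.5, 16) gives a regular 32-gon of circumradius 3.5 (constant along its height); the r=8 sphere at (-1, 4) slices to a regular 32-gon of circumradius 3.228 (√(r²−h²) with h=7.32 from center); the cylinder at (7, 7) is not intersected at this z (z outside [2, 6.5]); Combining (union): the regions partially overlap (shared area 9.93 mm²), so overlapping operands fuse into one piece — 2 connected regions. The result has 2 disconnected regions.

2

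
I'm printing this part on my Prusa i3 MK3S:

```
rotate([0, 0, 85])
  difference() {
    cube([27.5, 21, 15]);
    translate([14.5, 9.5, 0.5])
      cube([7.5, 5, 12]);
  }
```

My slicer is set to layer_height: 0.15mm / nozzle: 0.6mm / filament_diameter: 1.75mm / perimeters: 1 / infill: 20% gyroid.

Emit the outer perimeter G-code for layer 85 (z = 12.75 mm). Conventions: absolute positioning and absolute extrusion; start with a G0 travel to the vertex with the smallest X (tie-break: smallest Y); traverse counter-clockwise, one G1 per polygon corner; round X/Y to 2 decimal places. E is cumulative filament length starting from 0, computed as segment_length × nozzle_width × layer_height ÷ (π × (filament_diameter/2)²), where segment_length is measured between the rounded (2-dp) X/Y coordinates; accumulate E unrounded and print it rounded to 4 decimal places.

At z = 12.75 mm: the cube (footprint 27.5×21) is included at this height; the cube at (14.5, 9.5) does not reach this height (z outside [0.5, 12.5]); Subtracting the remaining from the first: none of the subtracted shapes is present at this height, so the 27.5×21 cube is unchanged — 1 connected region; (whole slice rotated 85° about Z — lengths, areas and connectivity unchanged). The outline is a single polygon with 4 vertices. Extrusion per mm of travel: 0.6 × 0.15 / (π × 0.875²) = 0.037418. Accumulating E over each segment gives final E = 3.6299.

G0 X-20.92 Y1.83 Z12.75
G1 X0.00 Y0.00 E0.7858
G1 X2.40 Y27.40 E1.8149
G1 X-18.52 Y29.23 E2.6007
G1 X-20.92 Y1.83 E3.6299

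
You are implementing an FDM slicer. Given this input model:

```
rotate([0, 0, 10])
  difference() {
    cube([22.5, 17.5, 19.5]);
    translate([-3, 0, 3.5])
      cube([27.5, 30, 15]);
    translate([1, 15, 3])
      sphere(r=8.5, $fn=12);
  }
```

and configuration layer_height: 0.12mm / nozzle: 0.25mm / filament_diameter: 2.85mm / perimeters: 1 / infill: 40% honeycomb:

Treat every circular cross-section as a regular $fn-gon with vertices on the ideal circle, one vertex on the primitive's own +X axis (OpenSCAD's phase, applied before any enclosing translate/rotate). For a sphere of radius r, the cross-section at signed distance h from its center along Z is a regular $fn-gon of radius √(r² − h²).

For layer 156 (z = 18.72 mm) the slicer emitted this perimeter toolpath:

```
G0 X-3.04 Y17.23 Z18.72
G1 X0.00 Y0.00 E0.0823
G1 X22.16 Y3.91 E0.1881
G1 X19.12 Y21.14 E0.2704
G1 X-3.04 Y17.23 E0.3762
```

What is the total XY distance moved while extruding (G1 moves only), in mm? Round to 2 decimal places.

Sum the Euclidean lengths of each G1 segment: total = 80.00 mm.

80.00 mm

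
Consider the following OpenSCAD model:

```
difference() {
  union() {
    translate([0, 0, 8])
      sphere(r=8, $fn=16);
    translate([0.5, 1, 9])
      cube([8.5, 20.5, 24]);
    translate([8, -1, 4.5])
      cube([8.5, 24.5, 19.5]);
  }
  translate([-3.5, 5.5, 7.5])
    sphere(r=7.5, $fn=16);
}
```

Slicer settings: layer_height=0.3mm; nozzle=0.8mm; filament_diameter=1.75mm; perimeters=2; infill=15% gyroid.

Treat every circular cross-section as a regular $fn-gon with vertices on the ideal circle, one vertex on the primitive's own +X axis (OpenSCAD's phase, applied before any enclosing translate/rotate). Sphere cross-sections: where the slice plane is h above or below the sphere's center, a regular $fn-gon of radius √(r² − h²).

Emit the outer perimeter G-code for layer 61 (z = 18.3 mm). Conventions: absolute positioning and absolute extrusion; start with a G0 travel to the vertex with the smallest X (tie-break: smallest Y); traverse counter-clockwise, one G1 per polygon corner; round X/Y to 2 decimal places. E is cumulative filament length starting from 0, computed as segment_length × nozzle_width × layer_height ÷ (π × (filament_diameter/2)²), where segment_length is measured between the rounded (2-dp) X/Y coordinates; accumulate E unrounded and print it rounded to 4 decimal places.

At z = 18.3 mm: the sphere is absent (|z−center|=10.300 > r=8); the cube at (0.5, 1) is present — its section is the full 8.5×20.5 rectangle; the cube at (8, -1) is present — its section is the full 8.5×24.5 rectangle; Taking the union: the regions partially overlap (shared area 20.50 mm²), so overlapping operands fuse into one piece — 1 connected region; the sphere at (-3.5, 5.5) is absent (|z−center|=10.800 > r=7.5); Taking the first minus the rest: none of the subtracted shapes is present at this height, so the result so far is unchanged — 1 connected region. The outline is a single polygon with 8 vertices. Extrusion per mm of travel: 0.8 × 0.3 / (π × 0.875²) = 0.099780. Accumulating E over each segment gives final E = 8.0822.

G0 X0.50 Y1.00 Z18.30
G1 X8.00 Y1.00 E0.7484
G1 X8.00 Y-1.00 E0.9479
G1 X16.50 Y-1.00 E1.7960
G1 X16.50 Y23.50 E4.2407
G1 X8.00 Y23.50 E5.0888
G1 X8.00 Y21.50 E5.2884
G1 X0.50 Y21.50 E6.0367
G1 X0.50 Y1.00 E8.0822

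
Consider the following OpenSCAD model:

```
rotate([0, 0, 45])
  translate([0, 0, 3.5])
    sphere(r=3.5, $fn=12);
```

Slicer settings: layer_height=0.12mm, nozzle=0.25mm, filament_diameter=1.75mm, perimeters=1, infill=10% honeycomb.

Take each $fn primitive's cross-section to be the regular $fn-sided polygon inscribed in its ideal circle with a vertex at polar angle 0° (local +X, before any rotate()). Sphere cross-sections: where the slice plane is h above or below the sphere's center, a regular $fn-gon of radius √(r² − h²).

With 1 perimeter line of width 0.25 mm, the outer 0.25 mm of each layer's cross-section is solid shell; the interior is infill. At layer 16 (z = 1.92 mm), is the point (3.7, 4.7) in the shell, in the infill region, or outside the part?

outside

At z = 1.92 mm: the r=3.5 sphere slices to a regular 12-gon of circumradius 3.123 (√(r²−h²) with h=1.58 from center); (whole slice rotated 45° about Z — lengths, areas and connectivity unchanged). Overall, the cross-section is a single solid region. Undo the 45° rotation: the query point maps to (5.940, 0.707) in the un-rotated model frame. The nearest boundary edge runs (3.12, 0.00)→(2.70, 1.56); distance from the point to it = 2.90 mm. The point is not inside any of the regions above, so it lies outside the cross-section (2.90 mm from the nearest boundary).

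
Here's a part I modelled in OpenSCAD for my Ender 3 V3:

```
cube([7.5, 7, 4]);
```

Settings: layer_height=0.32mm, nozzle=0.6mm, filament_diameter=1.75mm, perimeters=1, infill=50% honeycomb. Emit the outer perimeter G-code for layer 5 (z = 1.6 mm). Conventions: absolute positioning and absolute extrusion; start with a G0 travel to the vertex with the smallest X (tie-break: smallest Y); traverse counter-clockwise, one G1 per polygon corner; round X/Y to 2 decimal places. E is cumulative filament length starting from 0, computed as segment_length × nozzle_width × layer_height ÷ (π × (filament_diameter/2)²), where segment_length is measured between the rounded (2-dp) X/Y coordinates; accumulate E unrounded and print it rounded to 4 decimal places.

At z = 1.6 mm: the cube (footprint 7.5×7) is included at this height. The outline is a single polygon with 4 vertices. Extrusion per mm of travel: 0.6 × 0.32 / (π × 0.875²) = 0.079824. Accumulating E over each segment gives final E = 2.3149.

G0 X0.00 Y0.00 Z1.60
G1 X7.50 Y0.00 E0.5987
G1 X7.50 Y7.00 E1.1575
G1 X0.00 Y7.00 E1.7561
G1 X0.00 Y0.00 E2.3149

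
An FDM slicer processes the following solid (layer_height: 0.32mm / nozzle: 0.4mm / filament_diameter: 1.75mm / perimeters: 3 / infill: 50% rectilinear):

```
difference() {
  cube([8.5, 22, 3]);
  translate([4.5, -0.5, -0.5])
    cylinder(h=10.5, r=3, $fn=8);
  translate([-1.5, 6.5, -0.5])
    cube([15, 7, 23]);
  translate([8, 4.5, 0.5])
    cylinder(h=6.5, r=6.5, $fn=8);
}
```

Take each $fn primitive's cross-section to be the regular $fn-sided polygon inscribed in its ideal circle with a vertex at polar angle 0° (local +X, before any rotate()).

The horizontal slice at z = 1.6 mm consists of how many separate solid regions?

2

At z = 1.6 mm: the 8.5×22 cube contributes its full rectangle; the cylinder at (4.5, -0.5): section is a regular 8-gon, circumradius r=3; the cube at (-1.5, 6.5) (footprint 15×7) is included at this height; the r=6.5 cylinder at (8, 4.5) contributes a regular 8-gon of circumradius 6.5; Subtracting the remaining from the first: starting from the 8.5×22 cube, the r=3 cylinder at (4.5, -0.5) partially overlaps it — only the 9.83 mm² overlap (of its 25.46 mm²) is removed, clipping the outline; the 15×7 cube at (-1.5, 6.5) partially overlaps it — only the 59.50 mm² overlap (of its 105.00 mm²) is removed, clipping the outline; the r=6.5 cylinder at (8, 4.5) partially overlaps it — only the 32.26 mm² overlap (of its 119.50 mm²) is removed, clipping the outline — 2 connected regions. The result has 2 disconnected regions.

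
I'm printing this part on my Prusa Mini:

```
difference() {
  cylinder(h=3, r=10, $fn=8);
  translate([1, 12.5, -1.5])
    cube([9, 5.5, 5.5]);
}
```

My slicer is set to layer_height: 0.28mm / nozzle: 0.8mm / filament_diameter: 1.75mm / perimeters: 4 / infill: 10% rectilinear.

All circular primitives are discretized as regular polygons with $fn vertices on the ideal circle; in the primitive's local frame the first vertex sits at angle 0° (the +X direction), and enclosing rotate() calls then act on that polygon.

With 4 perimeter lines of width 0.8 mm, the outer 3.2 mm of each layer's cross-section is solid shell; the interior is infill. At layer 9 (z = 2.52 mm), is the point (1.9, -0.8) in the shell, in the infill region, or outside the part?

infill

At z = 2.52 mm: the r=10 cylinder gives a regular 8-gon of circumradius 10 (constant along its height); the 9×5.5 cube at (1, 12.5) contributes its full rectangle; After the difference (first − rest): starting from the r=10 cylinder, the 9×5.5 cube at (1, 12.5) misses the remaining region (no effect) — 1 connected region. Overall, the cross-section is a single solid region. The nearest boundary edge runs (10.00, 0.00)→(7.07, -7.07); distance from the point to it = 7.18 mm. The point is inside the cross-section and 7.18 mm from the nearest boundary — more than the 3.2 mm shell width (4 × 0.8), so it's in the infill interior.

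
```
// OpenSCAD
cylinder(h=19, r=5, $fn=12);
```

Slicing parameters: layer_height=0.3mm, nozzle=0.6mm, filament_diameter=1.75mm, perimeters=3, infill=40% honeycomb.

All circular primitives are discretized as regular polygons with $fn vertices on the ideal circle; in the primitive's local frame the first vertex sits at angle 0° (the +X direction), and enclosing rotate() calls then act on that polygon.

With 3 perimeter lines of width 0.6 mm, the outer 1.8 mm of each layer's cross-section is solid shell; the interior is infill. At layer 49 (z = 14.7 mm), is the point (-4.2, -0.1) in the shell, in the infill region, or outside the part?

shell

At z = 14.7 mm: the cylinder: section is a regular 12-gon, circumradius r=5. Overall, the cross-section is a single solid region. The nearest boundary edge runs (-5.00, 0.00)→(-4.33, -2.50); distance from the point to it = 0.75 mm. The point is inside the cross-section, 0.75 mm from the nearest boundary — within the 1.8 mm shell band (3 × 0.6).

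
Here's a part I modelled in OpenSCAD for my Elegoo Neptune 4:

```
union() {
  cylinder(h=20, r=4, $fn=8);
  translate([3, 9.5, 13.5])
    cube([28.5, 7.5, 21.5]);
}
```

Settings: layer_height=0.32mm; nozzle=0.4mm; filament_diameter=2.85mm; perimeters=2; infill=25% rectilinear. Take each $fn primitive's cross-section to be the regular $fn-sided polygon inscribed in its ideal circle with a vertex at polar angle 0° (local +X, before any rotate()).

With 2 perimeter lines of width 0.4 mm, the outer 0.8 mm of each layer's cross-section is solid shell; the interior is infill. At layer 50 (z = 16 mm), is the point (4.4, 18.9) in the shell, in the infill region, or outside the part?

At z = 16 mm: the r=4 cylinder gives a regular 8-gon of circumradius 4 (constant along its height); the cube at (3, 9.5) (footprint 28.5×7.5) is included at this height; Merging all regions: the 2 present regions are separate (no shared area or edge), so areas and boundary lengths simply add and each stays a separate island — 2 connected regions. Overall, the cross-section has 2 separate islands. The nearest boundary edge runs (3.00, 17.00)→(31.50, 17.00); distance from the point to it = 1.90 mm. The point is not inside any of the regions above, so it lies outside the cross-section (1.90 mm from the nearest boundary).

outside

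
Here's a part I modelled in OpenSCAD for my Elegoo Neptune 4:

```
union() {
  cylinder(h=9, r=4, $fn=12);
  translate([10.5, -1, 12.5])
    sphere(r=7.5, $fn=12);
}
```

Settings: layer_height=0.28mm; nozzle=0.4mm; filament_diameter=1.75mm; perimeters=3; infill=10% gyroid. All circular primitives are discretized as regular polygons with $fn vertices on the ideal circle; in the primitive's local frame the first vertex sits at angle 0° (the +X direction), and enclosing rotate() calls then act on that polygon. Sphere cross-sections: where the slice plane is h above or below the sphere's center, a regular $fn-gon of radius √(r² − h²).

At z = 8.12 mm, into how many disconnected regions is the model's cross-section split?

At z = 8.12 mm: the r=4 cylinder contributes a regular 12-gon of circumradius 4; the r=7.5 sphere at (10.5, -1) contributes a regular 12-gon of circumradius √(7.5²−4.38²) = 6.088; Combining (union): the 2 present regions are separate (no shared area or edge), so areas and boundary lengths simply add and each stays a separate island — 2 connected regions. The result has 2 disconnected regions.

2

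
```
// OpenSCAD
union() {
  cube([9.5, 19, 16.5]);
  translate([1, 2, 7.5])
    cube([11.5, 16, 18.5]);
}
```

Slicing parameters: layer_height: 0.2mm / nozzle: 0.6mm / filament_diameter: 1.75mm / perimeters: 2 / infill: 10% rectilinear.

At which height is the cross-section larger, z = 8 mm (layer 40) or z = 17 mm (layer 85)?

layer 40 (z = 8 mm)

Layer 40 (z = 8): the cube (footprint 9.5×19) is included at this height (area 180.50 mm²); the 11.5×16 cube at (1, 2) contributes its full rectangle (area 184.00 mm²); Combining (union): the regions partially overlap — summed areas 364.50 mm² minus the doubly-counted overlap 136.00 mm² gives 228.50 mm² — area = 228.50 mm². So its area = 228.50 mm². Layer 85 (z = 17): the cube does not reach this height (z outside [0, 16.5]); the cube at (1, 2) is present — its section is the full 11.5×16 rectangle (area 184.00 mm²); Taking the union: only the 11.5×16 cube at (1, 2) is present, so the union is just that shape — area = 184.00 mm². So its area = 184.00 mm². Layer 40 is larger (228.50 vs 184.00 mm²).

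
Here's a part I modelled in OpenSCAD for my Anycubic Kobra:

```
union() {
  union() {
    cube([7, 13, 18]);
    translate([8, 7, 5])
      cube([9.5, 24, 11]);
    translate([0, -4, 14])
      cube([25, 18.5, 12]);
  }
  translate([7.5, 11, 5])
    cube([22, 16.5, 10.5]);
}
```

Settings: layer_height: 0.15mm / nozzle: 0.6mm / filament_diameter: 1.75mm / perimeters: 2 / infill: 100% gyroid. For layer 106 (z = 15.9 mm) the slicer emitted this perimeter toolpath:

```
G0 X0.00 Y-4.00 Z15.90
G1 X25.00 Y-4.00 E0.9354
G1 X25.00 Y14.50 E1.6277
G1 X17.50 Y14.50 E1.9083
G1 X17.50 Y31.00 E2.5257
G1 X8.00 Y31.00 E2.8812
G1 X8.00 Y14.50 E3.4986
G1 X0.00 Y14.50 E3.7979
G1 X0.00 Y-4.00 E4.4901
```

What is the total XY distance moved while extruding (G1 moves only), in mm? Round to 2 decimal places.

120.00 mm

Sum the Euclidean lengths of each G1 segment: total = 120.00 mm.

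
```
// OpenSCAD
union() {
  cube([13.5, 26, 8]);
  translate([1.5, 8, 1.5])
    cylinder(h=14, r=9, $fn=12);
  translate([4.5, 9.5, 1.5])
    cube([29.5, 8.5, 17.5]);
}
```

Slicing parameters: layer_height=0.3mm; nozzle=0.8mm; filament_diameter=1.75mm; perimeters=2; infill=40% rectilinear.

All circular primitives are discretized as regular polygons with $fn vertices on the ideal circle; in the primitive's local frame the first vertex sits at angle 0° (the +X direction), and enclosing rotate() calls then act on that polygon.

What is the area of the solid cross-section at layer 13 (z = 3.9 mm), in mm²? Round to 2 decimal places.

623.42 mm²

At z = 3.9 mm: the cube is present — its section is the full 13.5×26 rectangle (area 351.00 mm²); the cylinder at (1.5, 8): section is a regular 12-gon, circumradius r=9 (area = (12/2)·9.000²·sin(360°/12) = 243.00 mm²); the cube at (4.5, 9.5) is present — its section is the full 29.5×8.5 rectangle (area 250.75 mm²); Taking the union: the regions partially overlap — summed areas 844.75 mm² minus the doubly-counted overlap 221.33 mm² gives 623.42 mm² — area = 623.42 mm². Overall, the cross-section is a single solid region. Net area = 623.42 mm².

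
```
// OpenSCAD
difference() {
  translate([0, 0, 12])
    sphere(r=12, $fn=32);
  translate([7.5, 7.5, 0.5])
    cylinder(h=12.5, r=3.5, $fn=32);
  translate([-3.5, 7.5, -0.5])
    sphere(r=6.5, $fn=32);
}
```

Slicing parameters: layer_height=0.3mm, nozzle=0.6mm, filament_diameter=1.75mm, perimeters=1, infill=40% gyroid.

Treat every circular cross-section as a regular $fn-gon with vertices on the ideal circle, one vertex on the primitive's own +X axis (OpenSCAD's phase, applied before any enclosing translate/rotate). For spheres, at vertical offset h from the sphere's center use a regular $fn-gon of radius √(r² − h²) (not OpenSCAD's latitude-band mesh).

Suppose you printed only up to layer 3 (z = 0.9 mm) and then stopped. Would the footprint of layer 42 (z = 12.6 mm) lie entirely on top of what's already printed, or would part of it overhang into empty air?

part overhangs

Compare the two slices. At z = 0.9: the r=12 sphere slices to a regular 32-gon of circumradius 4.560 (√(r²−h²) with h=11.1 from center) (area = (32/2)·4.560²·sin(360°/32) = 64.89 mm²); the cylinder at (7.5, 7.5): section is a regular 32-gon, circumradius r=3.5 (area = (32/2)·3.500²·sin(360°/32) = 38.24 mm²); the r=6.5 sphere at (-3.5, 7.5) contributes a regular 32-gon of circumradius √(6.5²−1.4²) = 6.347 (area = (32/2)·6.347²·sin(360°/32) = 125.76 mm²); After the difference (first − rest): starting from the r=12 sphere (64.89 mm²), the r=3.5 cylinder at (7.5, 7.5) misses the remaining region (no effect); the r=6.5 sphere at (-3.5, 7.5) partially overlaps it — only the 12.29 mm² overlap (of its 125.76 mm²) is removed, clipping the outline — area = 52.61 mm². At z = 12.6: the r=12 sphere contributes a regular 32-gon of circumradius √(12²−0.6²) = 11.985 (area = (32/2)·11.985²·sin(360°/32) = 448.36 mm²); the cylinder at (7.5, 7.5): section is a regular 32-gon, circumradius r=3.5 (area = (32/2)·3.500²·sin(360°/32) = 38.24 mm²); the sphere at (-3.5, 7.5) does not reach this height (|z−center|=13.100 > r=6.5); Subtracting the remaining from the first: starting from the r=12 sphere (448.36 mm²), the r=3.5 cylinder at (7.5, 7.5) partially overlaps it — only the 27.22 mm² overlap (of its 38.24 mm²) is removed, clipping the outline — area = 421.15 mm². Checking containment: at z = 12.6 the cross-section extends beyond the z = 0.9 cross-section by about 368.54 mm².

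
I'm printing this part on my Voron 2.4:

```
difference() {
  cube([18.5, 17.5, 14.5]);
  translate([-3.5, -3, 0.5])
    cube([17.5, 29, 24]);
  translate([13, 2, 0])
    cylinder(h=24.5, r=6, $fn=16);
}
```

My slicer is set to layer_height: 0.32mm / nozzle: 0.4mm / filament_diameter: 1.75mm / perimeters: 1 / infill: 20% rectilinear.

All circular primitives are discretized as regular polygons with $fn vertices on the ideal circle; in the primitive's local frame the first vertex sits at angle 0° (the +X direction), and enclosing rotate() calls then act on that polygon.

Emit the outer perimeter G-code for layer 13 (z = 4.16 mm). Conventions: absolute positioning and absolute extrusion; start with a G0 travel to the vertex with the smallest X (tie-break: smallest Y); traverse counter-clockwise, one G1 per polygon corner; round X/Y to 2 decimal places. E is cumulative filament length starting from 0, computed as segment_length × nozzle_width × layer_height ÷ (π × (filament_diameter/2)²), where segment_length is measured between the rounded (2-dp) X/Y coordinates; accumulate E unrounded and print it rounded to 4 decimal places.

At z = 4.16 mm: the 18.5×17.5 cube contributes its full rectangle; the cube at (-3.5, -3) is present — its section is the full 17.5×29 rectangle; the r=6 cylinder at (13, 2) contributes a regular 16-gon of circumradius 6; Subtracting the remaining from the first: starting from the 18.5×17.5 cube, the 17.5×29 cube at (-3.5, -3) partially overlaps it — only the 245.00 mm² overlap (of its 507.50 mm²) is removed, clipping the outline; the r=6 cylinder at (13, 2) partially overlaps it — only the 30.03 mm² overlap (of its 110.21 mm²) is removed, clipping the outline — 1 connected region. The outline is a single polygon with 6 vertices. Extrusion per mm of travel: 0.4 × 0.32 / (π × 0.875²) = 0.053216. Accumulating E over each segment gives final E = 1.7702.

G0 X14.00 Y7.80 Z4.16
G1 X15.30 Y7.54 E0.0706
G1 X17.24 Y6.24 E0.1948
G1 X18.50 Y4.36 E0.3153
G1 X18.50 Y17.50 E1.0145
G1 X14.00 Y17.50 E1.2540
G1 X14.00 Y7.80 E1.7702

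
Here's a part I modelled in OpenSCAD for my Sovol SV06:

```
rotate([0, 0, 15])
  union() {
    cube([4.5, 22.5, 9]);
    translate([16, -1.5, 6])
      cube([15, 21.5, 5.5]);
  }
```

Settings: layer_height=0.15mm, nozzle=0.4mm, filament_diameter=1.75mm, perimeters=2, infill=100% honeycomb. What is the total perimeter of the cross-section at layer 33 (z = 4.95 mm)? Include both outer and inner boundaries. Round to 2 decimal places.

54.00 mm

At z = 4.95 mm: the cube (footprint 4.5×22.5) is included at this height (perimeter 54.00 mm); the cube at (16, -1.5) is not intersected at this z (z outside [6, 11.5]); Combining (union): only the 4.5×22.5 cube is present, so the union is just that shape — boundary = 54.00 mm; (rotated 15° about Z; rotation is an isometry so areas/perimeters/island counts are preserved). Overall, the cross-section is a single solid region. Total boundary length (outer) = 54.00 mm.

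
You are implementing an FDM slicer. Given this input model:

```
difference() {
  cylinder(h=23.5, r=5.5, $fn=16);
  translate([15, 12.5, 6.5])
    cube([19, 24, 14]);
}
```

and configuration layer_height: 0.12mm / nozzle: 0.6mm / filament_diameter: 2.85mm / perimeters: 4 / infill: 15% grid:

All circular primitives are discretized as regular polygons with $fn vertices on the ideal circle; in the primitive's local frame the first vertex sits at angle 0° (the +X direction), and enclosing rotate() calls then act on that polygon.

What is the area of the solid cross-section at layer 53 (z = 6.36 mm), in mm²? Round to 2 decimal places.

At z = 6.36 mm: the cylinder: section is a regular 16-gon, circumradius r=5.5 (area = (16/2)·5.500²·sin(360°/16) = 92.61 mm²); the cube at (15, 12.5) is not intersected at this z (z outside [6.5, 20.5]); After the difference (first − rest): none of the subtracted shapes is present at this height, so the r=5.5 cylinder is unchanged — area = 92.61 mm². Overall, the cross-section is a single solid region. Net area = 92.61 mm².

92.61 mm²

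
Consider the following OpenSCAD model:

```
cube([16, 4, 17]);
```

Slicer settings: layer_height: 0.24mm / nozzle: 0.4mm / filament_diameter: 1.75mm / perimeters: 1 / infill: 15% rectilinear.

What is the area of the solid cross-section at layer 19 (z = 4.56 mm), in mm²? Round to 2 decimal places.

64.00 mm²

At z = 4.56 mm: the cube (footprint 16×4) is included at this height (area 64.00 mm²). Overall, the cross-section is a single solid region. Net area = 64.00 mm².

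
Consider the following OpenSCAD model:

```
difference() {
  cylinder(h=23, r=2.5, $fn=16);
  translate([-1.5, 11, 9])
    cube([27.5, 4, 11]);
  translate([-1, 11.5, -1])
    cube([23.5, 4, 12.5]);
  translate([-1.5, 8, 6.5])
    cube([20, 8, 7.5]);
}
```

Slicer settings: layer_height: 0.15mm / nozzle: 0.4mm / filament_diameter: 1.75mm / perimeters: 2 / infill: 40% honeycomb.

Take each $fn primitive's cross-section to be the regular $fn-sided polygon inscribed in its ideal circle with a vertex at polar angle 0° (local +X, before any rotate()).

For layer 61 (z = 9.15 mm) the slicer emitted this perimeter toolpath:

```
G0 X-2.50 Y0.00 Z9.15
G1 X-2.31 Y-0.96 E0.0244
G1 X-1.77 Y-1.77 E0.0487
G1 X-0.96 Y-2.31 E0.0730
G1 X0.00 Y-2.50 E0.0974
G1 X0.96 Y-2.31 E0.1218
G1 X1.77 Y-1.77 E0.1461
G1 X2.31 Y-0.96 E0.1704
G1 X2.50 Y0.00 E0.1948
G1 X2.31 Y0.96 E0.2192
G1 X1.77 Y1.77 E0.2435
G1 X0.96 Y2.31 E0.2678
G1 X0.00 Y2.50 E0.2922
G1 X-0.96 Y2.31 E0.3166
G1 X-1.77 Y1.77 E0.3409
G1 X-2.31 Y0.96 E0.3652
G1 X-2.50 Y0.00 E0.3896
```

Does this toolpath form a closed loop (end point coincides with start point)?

yes

Start point (G0): (-2.50, 0.00). End point (last G1): the path returns to the start — closed.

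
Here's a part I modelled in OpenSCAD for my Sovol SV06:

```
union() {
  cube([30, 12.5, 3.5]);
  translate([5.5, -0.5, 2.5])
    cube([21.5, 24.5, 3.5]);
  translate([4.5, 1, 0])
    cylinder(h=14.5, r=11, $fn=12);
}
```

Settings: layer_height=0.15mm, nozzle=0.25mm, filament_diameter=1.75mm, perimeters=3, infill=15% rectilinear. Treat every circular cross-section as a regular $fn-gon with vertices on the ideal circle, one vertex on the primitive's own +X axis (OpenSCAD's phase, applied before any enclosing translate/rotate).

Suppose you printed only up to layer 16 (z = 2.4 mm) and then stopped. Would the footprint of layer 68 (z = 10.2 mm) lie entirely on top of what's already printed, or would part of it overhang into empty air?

Compare the two slices. At z = 2.4: the 30×12.5 cube contributes its full rectangle (area 375.00 mm²); the cube at (5.5, -0.5) does not reach this height (z outside [2.5, 6]); the cylinder at (4.5, 1): section is a regular 12-gon, circumradius r=11 (area = (12/2)·11.000²·sin(360°/12) = 363.00 mm²); Merging all regions: the regions partially overlap — summed areas 738.00 mm² minus the doubly-counted overlap 152.90 mm² gives 585.10 mm² — area = 585.10 mm². At z = 10.2: the cube does not reach this height (z outside [0, 3.5]); the cube at (5.5, -0.5) is not intersected at this z (z outside [2.5, 6]); the cylinder at (4.5, 1): section is a regular 12-gon, circumradius r=11 (area = (12/2)·11.000²·sin(360°/12) = 363.00 mm²); Merging all regions: only the r=11 cylinder at (4.5, 1) is present, so the union is just that shape — area = 363.00 mm². Checking containment: the cross-section at z = 10.2 is a subset of the cross-section at z = 2.4.

entirely on top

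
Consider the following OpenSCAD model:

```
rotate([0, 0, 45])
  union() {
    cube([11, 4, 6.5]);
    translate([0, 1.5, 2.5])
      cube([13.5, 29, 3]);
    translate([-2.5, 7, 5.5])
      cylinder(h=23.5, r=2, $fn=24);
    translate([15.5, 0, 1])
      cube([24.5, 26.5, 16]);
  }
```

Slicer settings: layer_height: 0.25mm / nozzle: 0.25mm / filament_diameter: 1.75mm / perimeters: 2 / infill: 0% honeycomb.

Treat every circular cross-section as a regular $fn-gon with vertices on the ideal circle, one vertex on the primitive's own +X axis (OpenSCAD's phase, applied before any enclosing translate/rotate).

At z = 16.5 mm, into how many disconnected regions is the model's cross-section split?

At z = 16.5 mm: the cube is absent (z outside [0, 6.5]); the cube at (0, 1.5) is not intersected at this z (z outside [2.5, 5.5]); the r=2 cylinder at (-2.5, 7) contributes a regular 24-gon of circumradius 2; the 24.5×26.5 cube at (15.5, 0) contributes its full rectangle; Taking the union: the 2 present regions are separate (no shared area or edge), so areas and boundary lengths simply add and each stays a separate island — 2 connected regions; (rotated 45° about Z; rotation is an isometry so areas/perimeters/island counts are preserved). The result has 2 disconnected regions.

2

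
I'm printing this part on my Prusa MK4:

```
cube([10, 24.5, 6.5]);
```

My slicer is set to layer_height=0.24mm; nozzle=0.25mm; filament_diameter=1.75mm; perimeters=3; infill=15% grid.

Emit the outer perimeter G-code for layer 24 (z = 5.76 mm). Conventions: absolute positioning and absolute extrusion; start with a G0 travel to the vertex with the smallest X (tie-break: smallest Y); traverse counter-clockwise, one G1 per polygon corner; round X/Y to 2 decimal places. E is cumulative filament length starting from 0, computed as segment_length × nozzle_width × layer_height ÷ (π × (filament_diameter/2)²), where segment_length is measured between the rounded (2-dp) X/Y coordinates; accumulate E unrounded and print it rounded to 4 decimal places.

G0 X0.00 Y0.00 Z5.76
G1 X10.00 Y0.00 E0.2495
G1 X10.00 Y24.50 E0.8606
G1 X0.00 Y24.50 E1.1101
G1 X0.00 Y0.00 E1.7212

At z = 5.76 mm: the cube is present — its section is the full 10×24.5 rectangle. The outline is a single polygon with 4 vertices. Extrusion per mm of travel: 0.25 × 0.24 / (π × 0.875²) = 0.024945. Accumulating E over each segment gives final E = 1.7212.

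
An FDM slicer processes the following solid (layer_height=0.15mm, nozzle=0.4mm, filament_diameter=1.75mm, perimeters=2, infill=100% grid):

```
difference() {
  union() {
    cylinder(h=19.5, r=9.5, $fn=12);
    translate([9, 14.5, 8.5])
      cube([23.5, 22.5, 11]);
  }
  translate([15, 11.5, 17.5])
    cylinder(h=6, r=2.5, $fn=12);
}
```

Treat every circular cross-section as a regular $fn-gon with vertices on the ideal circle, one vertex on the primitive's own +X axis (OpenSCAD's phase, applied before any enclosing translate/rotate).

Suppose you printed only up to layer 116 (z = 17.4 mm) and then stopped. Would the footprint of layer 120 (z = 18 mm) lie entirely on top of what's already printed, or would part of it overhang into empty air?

Compare the two slices. At z = 17.4: the r=9.5 cylinder contributes a regular 12-gon of circumradius 9.5 (area = (12/2)·9.500²·sin(360°/12) = 270.75 mm²); the cube at (9, 14.5) is present — its section is the full 23.5×22.5 rectangle (area 528.75 mm²); Merging all regions: the 2 present regions are separate (no shared area or edge), so areas and boundary lengths simply add and each stays a separate island — area = 799.50 mm²; the cylinder at (15, 11.5) does not reach this height (z outside [17.5, 23.5]); After the difference (first − rest): none of the subtracted shapes is present at this height, so the result so far is unchanged — area = 799.50 mm². At z = 18: the r=9.5 cylinder gives a regular 12-gon of circumradius 9.5 (constant along its height) (area = (12/2)·9.500²·sin(360°/12) = 270.75 mm²); the cube at (9, 14.5) (footprint 23.5×22.5) is included at this height (area 528.75 mm²); Merging all regions: the 2 present regions are separate (no shared area or edge), so areas and boundary lengths simply add and each stays a separate island — area = 799.50 mm²; the r=2.5 cylinder at (15, 11.5) contributes a regular 12-gon of circumradius 2.5 (area = (12/2)·2.500²·sin(360°/12) = 18.75 mm²); Subtracting the remaining from the first: starting from that combined region (799.50 mm²), the r=2.5 cylinder at (15, 11.5) misses the remaining region (no effect) — area = 799.50 mm². Checking containment: the cross-section at z = 18 is a subset of the cross-section at z = 17.4.

entirely on top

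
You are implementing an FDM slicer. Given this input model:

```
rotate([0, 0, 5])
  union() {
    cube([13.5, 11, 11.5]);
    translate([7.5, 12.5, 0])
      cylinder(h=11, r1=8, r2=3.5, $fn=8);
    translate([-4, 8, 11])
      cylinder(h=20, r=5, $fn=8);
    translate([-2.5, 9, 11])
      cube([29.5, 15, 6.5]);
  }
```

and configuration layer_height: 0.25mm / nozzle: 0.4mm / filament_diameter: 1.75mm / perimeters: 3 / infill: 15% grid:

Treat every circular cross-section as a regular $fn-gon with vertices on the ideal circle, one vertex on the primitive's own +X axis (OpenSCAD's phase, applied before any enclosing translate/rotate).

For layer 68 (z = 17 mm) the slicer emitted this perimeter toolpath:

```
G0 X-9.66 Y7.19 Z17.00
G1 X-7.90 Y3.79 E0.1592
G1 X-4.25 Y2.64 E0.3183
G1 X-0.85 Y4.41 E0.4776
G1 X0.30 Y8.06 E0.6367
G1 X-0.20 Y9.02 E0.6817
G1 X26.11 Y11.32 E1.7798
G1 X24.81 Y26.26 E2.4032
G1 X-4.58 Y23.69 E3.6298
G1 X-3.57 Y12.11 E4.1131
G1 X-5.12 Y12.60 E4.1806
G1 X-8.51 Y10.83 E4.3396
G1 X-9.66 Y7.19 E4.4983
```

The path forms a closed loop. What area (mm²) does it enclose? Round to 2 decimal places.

505.73 mm²

Apply the shoelace formula to the sequence of (X, Y) vertices; enclosed area = 505.73 mm².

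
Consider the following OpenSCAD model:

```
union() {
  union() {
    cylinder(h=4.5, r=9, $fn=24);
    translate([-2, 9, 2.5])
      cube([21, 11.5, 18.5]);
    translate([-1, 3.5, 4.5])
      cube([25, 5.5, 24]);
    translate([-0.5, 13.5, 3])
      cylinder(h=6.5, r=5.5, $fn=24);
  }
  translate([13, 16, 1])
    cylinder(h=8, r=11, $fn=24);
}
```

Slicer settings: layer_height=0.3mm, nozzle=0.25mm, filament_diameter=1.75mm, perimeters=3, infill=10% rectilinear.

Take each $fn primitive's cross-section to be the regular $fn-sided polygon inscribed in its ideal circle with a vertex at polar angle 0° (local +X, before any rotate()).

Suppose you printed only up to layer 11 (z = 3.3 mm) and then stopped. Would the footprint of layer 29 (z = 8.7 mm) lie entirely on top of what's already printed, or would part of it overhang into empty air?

part overhangs

Compare the two slices. At z = 3.3: the r=9 cylinder contributes a regular 24-gon of circumradius 9 (area = (24/2)·9.000²·sin(360°/24) = 251.57 mm²); the 21×11.5 cube at (-2, 9) contributes its full rectangle (area 241.50 mm²); the cube at (-1, 3.5) does not reach this height (z outside [4.5, 28.5]); the r=5.5 cylinder at (-0.5, 13.5) contributes a regular 24-gon of circumradius 5.5 (area = (24/2)·5.500²·sin(360°/24) = 93.95 mm²); Combining (union): the regions partially overlap — summed areas 587.02 mm² minus the doubly-counted overlap 62.75 mm² gives 524.28 mm² — area = 524.28 mm²; the r=11 cylinder at (13, 16) gives a regular 24-gon of circumradius 11 (constant along its height) (area = (24/2)·11.000²·sin(360°/24) = 375.81 mm²); Taking the union: the regions partially overlap — summed areas 900.08 mm² minus the doubly-counted overlap 187.72 mm² gives 712.36 mm² — area = 712.36 mm². At z = 8.7: the cylinder does not reach this height (z outside [0, 4.5]); the cube at (-2, 9) (footprint 21×11.5) is included at this height (area 241.50 mm²); the cube at (-1, 3.5) is present — its section is the full 25×5.5 rectangle (area 137.50 mm²); the cylinder at (-0.5, 13.5): section is a regular 24-gon, circumradius r=5.5 (area = (24/2)·5.500²·sin(360°/24) = 93.95 mm²); Combining (union): the regions partially overlap — summed areas 472.95 mm² minus the doubly-counted overlap 62.31 mm² gives 410.64 mm² — area = 410.64 mm²; the r=11 cylinder at (13, 16) contributes a regular 24-gon of circumradius 11 (area = (24/2)·11.000²·sin(360°/24) = 375.81 mm²); Combining (union): the regions partially overlap — summed areas 786.45 mm² minus the doubly-counted overlap 233.74 mm² gives 552.70 mm² — area = 552.70 mm². Checking containment: at z = 8.7 the cross-section extends beyond the z = 3.3 cross-section by about 53.21 mm².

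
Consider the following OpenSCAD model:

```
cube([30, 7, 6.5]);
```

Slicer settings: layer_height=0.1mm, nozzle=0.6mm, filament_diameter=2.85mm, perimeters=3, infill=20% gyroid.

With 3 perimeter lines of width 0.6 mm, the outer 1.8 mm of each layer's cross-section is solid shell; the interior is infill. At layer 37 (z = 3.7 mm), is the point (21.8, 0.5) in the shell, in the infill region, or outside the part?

At z = 3.7 mm: the cube (footprint 30×7) is included at this height. Overall, the cross-section is a single solid region. The nearest boundary edge runs (0.00, 0.00)→(30.00, 0.00); distance from the point to it = 0.50 mm. The point is inside the cross-section, 0.50 mm from the nearest boundary — within the 1.8 mm shell band (3 × 0.6).

shell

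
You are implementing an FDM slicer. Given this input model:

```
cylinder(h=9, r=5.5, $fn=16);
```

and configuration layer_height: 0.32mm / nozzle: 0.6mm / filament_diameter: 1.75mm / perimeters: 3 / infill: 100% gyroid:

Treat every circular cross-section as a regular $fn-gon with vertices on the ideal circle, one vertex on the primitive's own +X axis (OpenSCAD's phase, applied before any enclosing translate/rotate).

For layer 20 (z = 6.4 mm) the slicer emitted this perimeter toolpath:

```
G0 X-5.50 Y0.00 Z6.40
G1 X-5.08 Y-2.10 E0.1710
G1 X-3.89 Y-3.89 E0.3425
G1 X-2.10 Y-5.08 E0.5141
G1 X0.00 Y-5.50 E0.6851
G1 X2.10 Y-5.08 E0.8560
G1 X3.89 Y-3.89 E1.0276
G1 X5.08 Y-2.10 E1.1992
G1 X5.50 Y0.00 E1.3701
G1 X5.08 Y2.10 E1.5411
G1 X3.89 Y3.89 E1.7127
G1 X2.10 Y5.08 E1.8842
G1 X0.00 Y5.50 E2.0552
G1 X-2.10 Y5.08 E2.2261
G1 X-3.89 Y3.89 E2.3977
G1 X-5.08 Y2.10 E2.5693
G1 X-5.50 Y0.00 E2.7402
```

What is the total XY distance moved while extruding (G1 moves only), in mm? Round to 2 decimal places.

Sum the Euclidean lengths of each G1 segment: total = 34.33 mm.

34.33 mm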